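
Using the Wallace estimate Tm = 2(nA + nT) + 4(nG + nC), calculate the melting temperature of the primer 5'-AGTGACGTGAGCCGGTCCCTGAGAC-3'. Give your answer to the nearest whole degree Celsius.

82°C

Base counts: A=5, T=4, G=9, C=7 (length 25).
Tm = 2·(5+4) + 4·(9+7) = 2·9 + 4·16 = 18 + 64 = 82°C.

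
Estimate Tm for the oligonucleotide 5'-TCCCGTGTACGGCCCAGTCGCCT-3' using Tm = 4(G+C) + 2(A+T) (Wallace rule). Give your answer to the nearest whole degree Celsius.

78°C

Base counts: A=2, T=5, G=6, C=10 (length 23).
Tm = 2·(2+5) + 4·(6+10) = 2·7 + 4·16 = 14 + 64 = 78°C.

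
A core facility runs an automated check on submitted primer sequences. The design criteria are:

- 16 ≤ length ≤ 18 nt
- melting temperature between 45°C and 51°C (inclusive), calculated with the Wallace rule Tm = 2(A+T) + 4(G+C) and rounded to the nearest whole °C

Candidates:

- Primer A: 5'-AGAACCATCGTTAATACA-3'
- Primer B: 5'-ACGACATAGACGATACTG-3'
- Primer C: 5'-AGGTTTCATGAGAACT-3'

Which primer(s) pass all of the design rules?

Primer A (18 nt, A=8 T=4 G=2 C=4): length 18 ✓; Tm = 2·12 + 4·6 = 48°C ✓ — passes.
Primer B (18 nt, A=7 T=3 G=4 C=4): length 18 ✓; Tm = 2·10 + 4·8 = 52°C, outside 45–51°C ✗ — fails.
Primer C (16 nt, A=5 T=5 G=4 C=2): length 16 ✓; Tm = 2·10 + 4·6 = 44°C, outside 45–51°C ✗ — fails.

Primer A only.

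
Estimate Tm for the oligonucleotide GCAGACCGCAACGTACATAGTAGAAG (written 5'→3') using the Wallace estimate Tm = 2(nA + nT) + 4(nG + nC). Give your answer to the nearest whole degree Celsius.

Base counts: A=10, T=3, G=7, C=6 (length 26).
Tm = 2·(10+3) + 4·(7+6) = 2·13 + 4·13 = 26 + 52 = 78°C.

78°C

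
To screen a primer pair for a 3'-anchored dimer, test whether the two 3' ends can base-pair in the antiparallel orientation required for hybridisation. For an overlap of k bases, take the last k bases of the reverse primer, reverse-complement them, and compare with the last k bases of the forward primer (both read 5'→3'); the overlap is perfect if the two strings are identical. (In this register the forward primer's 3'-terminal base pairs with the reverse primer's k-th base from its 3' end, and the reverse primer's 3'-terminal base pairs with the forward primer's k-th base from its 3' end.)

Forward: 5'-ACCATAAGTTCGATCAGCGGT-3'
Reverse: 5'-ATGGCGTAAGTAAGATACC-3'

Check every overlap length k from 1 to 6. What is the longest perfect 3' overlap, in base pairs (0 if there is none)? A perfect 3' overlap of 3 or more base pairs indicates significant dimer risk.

Last 6 bases (5'→3') — forward …AGCGGT, reverse …GATACC.
Reverse complement of the reverse primer's last 6 bases: GGTATC; its first k bases are the reverse complement of the reverse primer's last k bases, so a perfect k-base overlap needs the forward primer's last k bases to equal them.
Comparing (forward last k vs required): k=1: T vs G ✗; k=2: GT vs GG ✗; k=3: GGT vs GGT ✓; k=4: CGGT vs GGTA ✗; k=5: GCGGT vs GGTAT ✗; k=6: AGCGGT vs GGTATC ✗.
Only k = 3 is perfect, so the longest perfect 3' overlap is 3.

Longest perfect overlap: 3 complementary base pairs; significant dimer risk (threshold 3).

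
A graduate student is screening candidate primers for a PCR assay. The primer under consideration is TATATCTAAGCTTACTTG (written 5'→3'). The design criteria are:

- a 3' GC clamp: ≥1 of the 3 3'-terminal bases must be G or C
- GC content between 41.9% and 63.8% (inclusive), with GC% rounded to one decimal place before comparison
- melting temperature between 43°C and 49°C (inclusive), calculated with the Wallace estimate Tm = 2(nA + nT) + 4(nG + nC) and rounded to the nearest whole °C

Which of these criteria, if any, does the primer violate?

Base counts: A=5, T=8, G=2, C=3 (length 18).
GC clamp: 3' end TTG has 1 G/C ✓
GC content: GC 5/18 = 27.8%, outside 41.9–63.8% ✗
Tm: Tm = 2·13 + 4·5 = 46°C ✓

Fails: GC content.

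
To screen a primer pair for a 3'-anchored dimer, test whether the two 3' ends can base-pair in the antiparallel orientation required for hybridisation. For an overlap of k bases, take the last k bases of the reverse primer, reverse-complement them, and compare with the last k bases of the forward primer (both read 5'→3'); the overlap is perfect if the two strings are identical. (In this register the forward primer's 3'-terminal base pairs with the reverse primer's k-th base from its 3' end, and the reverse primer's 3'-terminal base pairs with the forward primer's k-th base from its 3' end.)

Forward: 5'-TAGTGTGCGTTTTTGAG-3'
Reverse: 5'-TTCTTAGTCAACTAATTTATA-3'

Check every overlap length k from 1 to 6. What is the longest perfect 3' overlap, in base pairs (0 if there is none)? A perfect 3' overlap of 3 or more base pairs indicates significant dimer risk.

Last 6 bases (5'→3') — forward …TTTGAG, reverse …TTTATA.
Reverse complement of the reverse primer's last 6 bases: TATAAA; its first k bases are the reverse complement of the reverse primer's last k bases, so a perfect k-base overlap needs the forward primer's last k bases to equal them.
Comparing (forward last k vs required): k=1: G vs T ✗; k=2: AG vs TA ✗; k=3: GAG vs TAT ✗; k=4: TGAG vs TATA ✗; k=5: TTGAG vs TATAA ✗; k=6: TTTGAG vs TATAAA ✗.
No overlap length from 1 to 6 is perfect, so the longest perfect 3' overlap is 0.

Longest perfect overlap: 0 complementary base pairs; below the dimer-risk threshold (threshold 3).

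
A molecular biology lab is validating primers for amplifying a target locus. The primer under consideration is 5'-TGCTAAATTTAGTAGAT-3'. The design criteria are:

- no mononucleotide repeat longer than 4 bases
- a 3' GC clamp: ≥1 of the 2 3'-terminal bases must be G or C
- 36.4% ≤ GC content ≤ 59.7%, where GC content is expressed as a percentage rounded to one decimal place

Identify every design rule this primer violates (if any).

Fails: GC clamp, GC content.

Base counts: A=6, T=7, G=3, C=1 (length 17).
homopolymer run: longest run = 3 ✓
GC clamp: 3' end AT has 0 G/C, need ≥1 ✗
GC content: GC 4/17 = 23.5%, outside 36.4–59.7% ✗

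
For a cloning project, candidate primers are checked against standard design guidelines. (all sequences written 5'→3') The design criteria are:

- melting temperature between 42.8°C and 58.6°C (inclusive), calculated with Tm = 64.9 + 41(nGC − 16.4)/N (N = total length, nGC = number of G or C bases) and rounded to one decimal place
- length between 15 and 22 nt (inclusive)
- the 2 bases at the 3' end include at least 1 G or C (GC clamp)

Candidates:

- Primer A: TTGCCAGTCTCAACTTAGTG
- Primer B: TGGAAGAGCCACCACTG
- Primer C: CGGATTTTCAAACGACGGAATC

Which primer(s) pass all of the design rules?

Primer A, Primer B and Primer C.

Primer A (20 nt, A=4 T=7 G=4 C=5): Tm = 64.9 + 41·(9 − 16.4)/20 = 49.7°C ✓; length 20 ✓; 3' end TG has 1 G/C ✓ — passes.
Primer B (17 nt, A=5 T=2 G=5 C=5): Tm = 64.9 + 41·(10 − 16.4)/17 = 49.5°C ✓; length 17 ✓; 3' end TG has 1 G/C ✓ — passes.
Primer C (22 nt, A=7 T=5 G=5 C=5): Tm = 64.9 + 41·(10 − 16.4)/22 = 53.0°C ✓; length 22 ✓; 3' end TC has 1 G/C ✓ — passes.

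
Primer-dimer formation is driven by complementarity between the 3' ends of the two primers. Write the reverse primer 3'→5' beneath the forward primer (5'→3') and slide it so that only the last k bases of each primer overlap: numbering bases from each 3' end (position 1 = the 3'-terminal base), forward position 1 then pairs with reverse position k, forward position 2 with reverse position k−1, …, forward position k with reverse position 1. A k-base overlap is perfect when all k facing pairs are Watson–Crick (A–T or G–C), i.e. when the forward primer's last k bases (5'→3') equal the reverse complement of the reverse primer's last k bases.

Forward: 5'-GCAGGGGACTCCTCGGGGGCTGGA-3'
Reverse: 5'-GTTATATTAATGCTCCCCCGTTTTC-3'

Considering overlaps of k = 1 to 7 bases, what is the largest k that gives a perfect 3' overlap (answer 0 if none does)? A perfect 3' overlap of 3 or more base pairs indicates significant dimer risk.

Last 7 bases (5'→3') — forward …GGCTGGA, reverse …CGTTTTC.
Reverse complement of the reverse primer's last 7 bases: GAAAACG; its first k bases are the reverse complement of the reverse primer's last k bases, so a perfect k-base overlap needs the forward primer's last k bases to equal them.
Comparing (forward last k vs required): k=1: A vs G ✗; k=2: GA vs GA ✓; k=3: GGA vs GAA ✗; k=4: TGGA vs GAAA ✗; k=5: CTGGA vs GAAAA ✗; k=6: GCTGGA vs GAAAAC ✗; k=7: GGCTGGA vs GAAAACG ✗.
Only k = 2 is perfect, so the longest perfect 3' overlap is 2.

Longest perfect overlap: 2 complementary base pairs; below the dimer-risk threshold (threshold 3).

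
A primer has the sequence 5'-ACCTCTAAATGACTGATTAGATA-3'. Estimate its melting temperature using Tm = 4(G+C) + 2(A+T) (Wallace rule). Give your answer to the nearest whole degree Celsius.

Base counts: A=9, T=7, G=3, C=4 (length 23).
Tm = 2·(9+7) + 4·(3+4) = 2·16 + 4·7 = 32 + 28 = 60°C.

60°C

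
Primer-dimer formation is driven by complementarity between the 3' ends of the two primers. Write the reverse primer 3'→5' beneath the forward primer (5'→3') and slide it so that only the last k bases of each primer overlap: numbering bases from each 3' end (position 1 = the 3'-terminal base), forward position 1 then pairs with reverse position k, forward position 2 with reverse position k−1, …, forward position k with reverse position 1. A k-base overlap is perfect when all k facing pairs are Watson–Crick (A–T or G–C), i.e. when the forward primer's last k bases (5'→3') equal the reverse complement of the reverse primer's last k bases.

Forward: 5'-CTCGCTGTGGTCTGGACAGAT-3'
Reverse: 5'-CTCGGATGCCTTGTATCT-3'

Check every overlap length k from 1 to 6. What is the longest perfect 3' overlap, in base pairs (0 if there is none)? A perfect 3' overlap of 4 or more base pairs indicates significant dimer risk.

Last 6 bases (5'→3') — forward …ACAGAT, reverse …GTATCT.
Reverse complement of the reverse primer's last 6 bases: AGATAC; its first k bases are the reverse complement of the reverse primer's last k bases, so a perfect k-base overlap needs the forward primer's last k bases to equal them.
Comparing (forward last k vs required): k=1: T vs A ✗; k=2: AT vs AG ✗; k=3: GAT vs AGA ✗; k=4: AGAT vs AGAT ✓; k=5: CAGAT vs AGATA ✗; k=6: ACAGAT vs AGATAC ✗.
Only k = 4 is perfect, so the longest perfect 3' overlap is 4.

Longest perfect overlap: 4 complementary base pairs; significant dimer risk (threshold 4).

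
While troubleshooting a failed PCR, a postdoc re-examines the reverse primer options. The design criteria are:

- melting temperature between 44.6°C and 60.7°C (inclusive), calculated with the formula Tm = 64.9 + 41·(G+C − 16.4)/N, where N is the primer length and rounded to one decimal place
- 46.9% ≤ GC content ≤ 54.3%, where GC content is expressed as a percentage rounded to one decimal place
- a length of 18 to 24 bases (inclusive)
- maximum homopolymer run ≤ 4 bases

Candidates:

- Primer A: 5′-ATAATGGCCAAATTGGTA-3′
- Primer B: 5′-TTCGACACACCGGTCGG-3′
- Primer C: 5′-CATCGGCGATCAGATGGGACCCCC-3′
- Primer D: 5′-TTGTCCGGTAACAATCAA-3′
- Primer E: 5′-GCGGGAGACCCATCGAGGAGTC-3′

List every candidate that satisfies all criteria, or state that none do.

None of the candidates satisfy all criteria.

Primer A (18 nt, A=7 T=5 G=4 C=2): Tm = 64.9 + 41·(6 − 16.4)/18 = 41.2°C, outside 44.6–60.7°C ✗; GC 6/18 = 33.3%, outside 46.9–54.3% ✗; length 18 ✓; longest run = 3 ✓ — fails.
Primer B (17 nt, A=3 T=3 G=5 C=6): Tm = 64.9 + 41·(11 − 16.4)/17 = 51.9°C ✓; GC 11/17 = 64.7%, outside 46.9–54.3% ✗; length 17, outside 18–24 ✗; longest run = 2 ✓ — fails.
Primer C (24 nt, A=5 T=3 G=7 C=9): Tm = 64.9 + 41·(16 − 16.4)/24 = 64.2°C, outside 44.6–60.7°C ✗; GC 16/24 = 66.7%, outside 46.9–54.3% ✗; length 24 ✓; longest run = 5, exceeds 4 ✗ — fails.
Primer D (18 nt, A=6 T=5 G=3 C=4): Tm = 64.9 + 41·(7 − 16.4)/18 = 43.5°C, outside 44.6–60.7°C ✗; GC 7/18 = 38.9%, outside 46.9–54.3% ✗; length 18 ✓; longest run = 2 ✓ — fails.
Primer E (22 nt, A=5 T=2 G=9 C=6): Tm = 64.9 + 41·(15 − 16.4)/22 = 62.3°C, outside 44.6–60.7°C ✗; GC 15/22 = 68.2%, outside 46.9–54.3% ✗; length 22 ✓; longest run = 3 ✓ — fails.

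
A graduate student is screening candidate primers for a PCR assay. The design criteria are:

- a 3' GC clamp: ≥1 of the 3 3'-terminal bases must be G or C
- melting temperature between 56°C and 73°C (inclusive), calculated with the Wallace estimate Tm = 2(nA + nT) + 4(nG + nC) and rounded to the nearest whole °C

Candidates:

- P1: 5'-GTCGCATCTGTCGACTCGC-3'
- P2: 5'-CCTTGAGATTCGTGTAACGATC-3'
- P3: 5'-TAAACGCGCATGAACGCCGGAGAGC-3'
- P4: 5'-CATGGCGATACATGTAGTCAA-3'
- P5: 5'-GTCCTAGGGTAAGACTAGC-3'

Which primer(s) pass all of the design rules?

P1 (19 nt, A=2 T=5 G=5 C=7): 3' end CGC has 3 G/C ✓; Tm = 2·7 + 4·12 = 62°C ✓ — passes.
P2 (22 nt, A=5 T=7 G=5 C=5): 3' end ATC has 1 G/C ✓; Tm = 2·12 + 4·10 = 64°C ✓ — passes.
P3 (25 nt, A=8 T=2 G=8 C=7): 3' end AGC has 2 G/C ✓; Tm = 2·10 + 4·15 = 80°C, outside 56–73°C ✗ — fails.
P4 (21 nt, A=7 T=5 G=5 C=4): 3' end CAA has 1 G/C ✓; Tm = 2·12 + 4·9 = 60°C ✓ — passes.
P5 (19 nt, A=5 T=4 G=6 C=4): 3' end AGC has 2 G/C ✓; Tm = 2·9 + 4·10 = 58°C ✓ — passes.

P1, P2, P4 and P5.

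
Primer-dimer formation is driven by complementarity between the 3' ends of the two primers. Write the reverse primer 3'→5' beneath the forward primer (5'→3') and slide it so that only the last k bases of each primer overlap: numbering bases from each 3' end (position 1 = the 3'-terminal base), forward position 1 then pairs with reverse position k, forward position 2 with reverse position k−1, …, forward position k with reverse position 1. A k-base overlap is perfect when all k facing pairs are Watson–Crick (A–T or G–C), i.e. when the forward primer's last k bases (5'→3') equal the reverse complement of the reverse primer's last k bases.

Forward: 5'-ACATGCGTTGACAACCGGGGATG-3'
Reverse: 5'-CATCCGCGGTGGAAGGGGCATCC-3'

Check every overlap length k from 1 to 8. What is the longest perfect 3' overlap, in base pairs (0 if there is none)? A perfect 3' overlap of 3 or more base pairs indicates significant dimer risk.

Longest perfect overlap: 5 complementary base pairs; significant dimer risk (threshold 3).

Last 8 bases (5'→3') — forward …CGGGGATG, reverse …GGGCATCC.
Reverse complement of the reverse primer's last 8 bases: GGATGCCC; its first k bases are the reverse complement of the reverse primer's last k bases, so a perfect k-base overlap needs the forward primer's last k bases to equal them.
Comparing (forward last k vs required): k=1: G vs G ✓; k=2: TG vs GG ✗; k=3: ATG vs GGA ✗; k=4: GATG vs GGAT ✗; k=5: GGATG vs GGATG ✓; k=6: GGGATG vs GGATGC ✗; k=7: GGGGATG vs GGATGCC ✗; k=8: CGGGGATG vs GGATGCCC ✗.
Perfect overlaps at k = 1, 5; the largest is 5.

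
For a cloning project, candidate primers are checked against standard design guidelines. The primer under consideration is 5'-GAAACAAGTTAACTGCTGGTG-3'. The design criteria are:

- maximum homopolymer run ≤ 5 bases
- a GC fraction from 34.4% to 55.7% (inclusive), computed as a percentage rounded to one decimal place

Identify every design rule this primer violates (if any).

Base counts: A=7, T=5, G=6, C=3 (length 21).
homopolymer run: longest run = 3 ✓
GC content: GC 9/21 = 42.9% ✓

Meets all criteria.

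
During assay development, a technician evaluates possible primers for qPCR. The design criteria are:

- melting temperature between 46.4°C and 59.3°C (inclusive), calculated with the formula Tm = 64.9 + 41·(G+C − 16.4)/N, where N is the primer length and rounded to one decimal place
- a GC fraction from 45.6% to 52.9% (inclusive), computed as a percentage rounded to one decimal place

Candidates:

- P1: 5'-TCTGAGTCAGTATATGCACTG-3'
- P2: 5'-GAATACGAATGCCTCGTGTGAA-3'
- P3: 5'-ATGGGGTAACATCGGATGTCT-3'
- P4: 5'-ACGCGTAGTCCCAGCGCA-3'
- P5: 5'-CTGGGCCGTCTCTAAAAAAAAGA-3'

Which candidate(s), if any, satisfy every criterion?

P3 only.

P1 (21 nt, A=5 T=7 G=5 C=4): Tm = 64.9 + 41·(9 − 16.4)/21 = 50.5°C ✓; GC 9/21 = 42.9%, outside 45.6–52.9% ✗ — fails.
P2 (22 nt, A=7 T=5 G=6 C=4): Tm = 64.9 + 41·(10 − 16.4)/22 = 53.0°C ✓; GC 10/22 = 45.5%, outside 45.6–52.9% ✗ — fails.
P3 (21 nt, A=5 T=6 G=7 C=3): Tm = 64.9 + 41·(10 − 16.4)/21 = 52.4°C ✓; GC 10/21 = 47.6% ✓ — passes.
P4 (18 nt, A=4 T=2 G=5 C=7): Tm = 64.9 + 41·(12 − 16.4)/18 = 54.9°C ✓; GC 12/18 = 66.7%, outside 45.6–52.9% ✗ — fails.
P5 (23 nt, A=9 T=4 G=5 C=5): Tm = 64.9 + 41·(10 − 16.4)/23 = 53.5°C ✓; GC 10/23 = 43.5%, outside 45.6–52.9% ✗ — fails.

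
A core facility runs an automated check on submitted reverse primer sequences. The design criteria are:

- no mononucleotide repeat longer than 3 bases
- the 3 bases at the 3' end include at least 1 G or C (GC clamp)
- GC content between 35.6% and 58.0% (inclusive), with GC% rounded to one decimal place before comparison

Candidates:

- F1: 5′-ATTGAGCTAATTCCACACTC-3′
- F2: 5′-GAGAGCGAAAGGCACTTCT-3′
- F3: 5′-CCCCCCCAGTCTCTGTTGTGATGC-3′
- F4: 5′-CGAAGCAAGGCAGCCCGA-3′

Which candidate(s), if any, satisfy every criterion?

F1 (20 nt, A=6 T=6 G=2 C=6): longest run = 2 ✓; 3' end CTC has 2 G/C ✓; GC 8/20 = 40.0% ✓ — passes.
F2 (19 nt, A=6 T=3 G=6 C=4): longest run = 3 ✓; 3' end TCT has 1 G/C ✓; GC 10/19 = 52.6% ✓ — passes.
F3 (24 nt, A=2 T=7 G=5 C=10): longest run = 7, exceeds 3 ✗; 3' end TGC has 2 G/C ✓; GC 15/24 = 62.5%, outside 35.6–58.0% ✗ — fails.
F4 (18 nt, A=6 T=0 G=6 C=6): longest run = 3 ✓; 3' end CGA has 2 G/C ✓; GC 12/18 = 66.7%, outside 35.6–58.0% ✗ — fails.

F1 and F2.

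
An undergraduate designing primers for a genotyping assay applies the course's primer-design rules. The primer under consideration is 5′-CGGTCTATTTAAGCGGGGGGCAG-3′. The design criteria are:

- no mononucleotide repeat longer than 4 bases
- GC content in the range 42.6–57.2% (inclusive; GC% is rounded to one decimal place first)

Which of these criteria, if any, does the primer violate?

Base counts: A=4, T=5, G=10, C=4 (length 23).
homopolymer run: longest run = 6, exceeds 4 ✗
GC content: GC 14/23 = 60.9%, outside 42.6–57.2% ✗

Fails: homopolymer run, GC content.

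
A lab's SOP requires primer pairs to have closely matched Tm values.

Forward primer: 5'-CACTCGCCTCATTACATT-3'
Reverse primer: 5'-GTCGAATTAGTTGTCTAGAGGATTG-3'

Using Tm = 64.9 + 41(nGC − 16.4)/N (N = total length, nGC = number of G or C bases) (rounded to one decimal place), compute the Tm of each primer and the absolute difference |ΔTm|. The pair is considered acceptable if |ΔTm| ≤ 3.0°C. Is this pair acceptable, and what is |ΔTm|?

Forward: G+C = 8, N = 18 → Tm = 64.9 + 41·(8 − 16.4)/18 = 45.8°C.
Reverse: G+C = 10, N = 25 → Tm = 64.9 + 41·(10 − 16.4)/25 = 54.4°C.
|ΔTm| = |45.8 − 54.4| = 8.6°C, > 3.0°C.

|ΔTm| = 8.6°C; the pair is not acceptable.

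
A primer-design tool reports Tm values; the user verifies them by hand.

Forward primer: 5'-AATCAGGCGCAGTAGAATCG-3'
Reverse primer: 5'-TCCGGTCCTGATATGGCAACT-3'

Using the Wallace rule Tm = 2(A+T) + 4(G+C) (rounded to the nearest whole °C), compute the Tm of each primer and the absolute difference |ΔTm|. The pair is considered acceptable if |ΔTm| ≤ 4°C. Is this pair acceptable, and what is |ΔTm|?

|ΔTm| = 4°C; the pair is acceptable.

Forward: A=7 T=3 G=6 C=4 → Tm = 2·10 + 4·10 = 60°C.
Reverse: A=4 T=6 G=5 C=6 → Tm = 2·10 + 4·11 = 64°C.
|ΔTm| = |60 − 64| = 4°C, ≤ 4°C.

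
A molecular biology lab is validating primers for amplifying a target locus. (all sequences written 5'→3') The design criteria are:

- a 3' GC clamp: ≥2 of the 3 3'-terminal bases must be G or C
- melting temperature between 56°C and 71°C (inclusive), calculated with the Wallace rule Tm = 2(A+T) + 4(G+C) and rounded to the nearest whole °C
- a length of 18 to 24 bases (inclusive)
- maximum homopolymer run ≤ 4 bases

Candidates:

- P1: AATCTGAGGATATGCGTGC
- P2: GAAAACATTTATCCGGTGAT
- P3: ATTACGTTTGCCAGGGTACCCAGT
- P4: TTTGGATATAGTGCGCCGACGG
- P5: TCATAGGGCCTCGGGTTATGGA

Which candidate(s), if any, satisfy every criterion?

P1 (19 nt, A=5 T=5 G=6 C=3): 3' end TGC has 2 G/C ✓; Tm = 2·10 + 4·9 = 56°C ✓; length 19 ✓; longest run = 2 ✓ — passes.
P2 (20 nt, A=7 T=6 G=4 C=3): 3' end GAT has 1 G/C, need ≥2 ✗; Tm = 2·13 + 4·7 = 54°C, outside 56–71°C ✗; length 20 ✓; longest run = 4 ✓ — fails.
P3 (24 nt, A=5 T=7 G=6 C=6): 3' end AGT has 1 G/C, need ≥2 ✗; Tm = 2·12 + 4·12 = 72°C, outside 56–71°C ✗; length 24 ✓; longest run = 3 ✓ — fails.
P4 (22 nt, A=4 T=6 G=8 C=4): 3' end CGG has 3 G/C ✓; Tm = 2·10 + 4·12 = 68°C ✓; length 22 ✓; longest run = 3 ✓ — passes.
P5 (22 nt, A=4 T=6 G=8 C=4): 3' end GGA has 2 G/C ✓; Tm = 2·10 + 4·12 = 68°C ✓; length 22 ✓; longest run = 3 ✓ — passes.

P1, P4 and P5.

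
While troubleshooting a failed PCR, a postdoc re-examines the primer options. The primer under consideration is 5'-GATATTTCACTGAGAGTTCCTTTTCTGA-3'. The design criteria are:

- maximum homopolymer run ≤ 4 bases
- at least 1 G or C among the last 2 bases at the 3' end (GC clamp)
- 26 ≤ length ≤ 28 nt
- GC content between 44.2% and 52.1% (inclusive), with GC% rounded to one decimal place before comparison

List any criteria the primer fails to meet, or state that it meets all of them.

Base counts: A=6, T=12, G=5, C=5 (length 28).
homopolymer run: longest run = 4 ✓
GC clamp: 3' end GA has 1 G/C ✓
length: length 28 ✓
GC content: GC 10/28 = 35.7%, outside 44.2–52.1% ✗

Fails: GC content.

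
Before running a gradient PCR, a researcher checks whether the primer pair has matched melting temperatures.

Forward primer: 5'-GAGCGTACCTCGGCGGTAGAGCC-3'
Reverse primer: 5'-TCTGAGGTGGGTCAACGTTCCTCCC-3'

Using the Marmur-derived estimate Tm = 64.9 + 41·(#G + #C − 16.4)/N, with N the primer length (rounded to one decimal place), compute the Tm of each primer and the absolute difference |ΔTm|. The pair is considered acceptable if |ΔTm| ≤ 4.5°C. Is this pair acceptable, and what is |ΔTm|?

|ΔTm| = 1.6°C; the pair is acceptable.

Forward: G+C = 16, N = 23 → Tm = 64.9 + 41·(16 − 16.4)/23 = 64.2°C.
Reverse: G+C = 15, N = 25 → Tm = 64.9 + 41·(15 − 16.4)/25 = 62.6°C.
|ΔTm| = |64.2 − 62.6| = 1.6°C, ≤ 4.5°C.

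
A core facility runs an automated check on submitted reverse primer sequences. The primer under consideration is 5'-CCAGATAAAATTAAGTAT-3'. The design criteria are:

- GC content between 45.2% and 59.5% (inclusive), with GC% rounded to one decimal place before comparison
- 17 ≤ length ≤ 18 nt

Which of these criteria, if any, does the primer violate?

Fails: GC content.

Base counts: A=9, T=5, G=2, C=2 (length 18).
GC content: GC 4/18 = 22.2%, outside 45.2–59.5% ✗
length: length 18 ✓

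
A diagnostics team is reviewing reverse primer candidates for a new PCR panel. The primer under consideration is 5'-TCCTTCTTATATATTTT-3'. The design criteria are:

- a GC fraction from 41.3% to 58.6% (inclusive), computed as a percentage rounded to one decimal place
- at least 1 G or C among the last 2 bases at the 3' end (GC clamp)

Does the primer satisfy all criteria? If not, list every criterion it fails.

Base counts: A=3, T=11, G=0, C=3 (length 17).
GC content: GC 3/17 = 17.6%, outside 41.3–58.6% ✗
GC clamp: 3' end TT has 0 G/C, need ≥1 ✗

Fails: GC content, GC clamp.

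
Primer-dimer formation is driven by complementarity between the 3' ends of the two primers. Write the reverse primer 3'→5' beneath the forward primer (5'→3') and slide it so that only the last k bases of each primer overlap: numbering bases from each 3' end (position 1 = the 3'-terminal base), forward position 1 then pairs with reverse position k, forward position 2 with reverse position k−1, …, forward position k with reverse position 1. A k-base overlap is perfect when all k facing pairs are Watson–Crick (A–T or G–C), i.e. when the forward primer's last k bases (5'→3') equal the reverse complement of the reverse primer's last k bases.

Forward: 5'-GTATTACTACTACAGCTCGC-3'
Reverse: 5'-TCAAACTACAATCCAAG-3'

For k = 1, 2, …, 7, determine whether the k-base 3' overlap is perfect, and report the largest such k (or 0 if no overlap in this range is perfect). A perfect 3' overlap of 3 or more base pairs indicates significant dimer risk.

Last 7 bases (5'→3') — forward …AGCTCGC, reverse …ATCCAAG.
Reverse complement of the reverse primer's last 7 bases: CTTGGAT; its first k bases are the reverse complement of the reverse primer's last k bases, so a perfect k-base overlap needs the forward primer's last k bases to equal them.
Comparing (forward last k vs required): k=1: C vs C ✓; k=2: GC vs CT ✗; k=3: CGC vs CTT ✗; k=4: TCGC vs CTTG ✗; k=5: CTCGC vs CTTGG ✗; k=6: GCTCGC vs CTTGGA ✗; k=7: AGCTCGC vs CTTGGAT ✗.
Only k = 1 is perfect, so the longest perfect 3' overlap is 1.

Longest perfect overlap: 1 complementary base pair; below the dimer-risk threshold (threshold 3).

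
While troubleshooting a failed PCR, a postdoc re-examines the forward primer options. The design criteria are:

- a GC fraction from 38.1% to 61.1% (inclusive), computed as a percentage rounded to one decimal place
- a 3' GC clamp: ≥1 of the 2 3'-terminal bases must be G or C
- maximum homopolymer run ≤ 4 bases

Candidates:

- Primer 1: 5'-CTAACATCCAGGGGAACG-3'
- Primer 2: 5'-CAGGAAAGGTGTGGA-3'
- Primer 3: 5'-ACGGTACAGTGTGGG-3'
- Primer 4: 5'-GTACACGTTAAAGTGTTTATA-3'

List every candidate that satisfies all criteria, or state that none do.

Primer 1 (18 nt, A=6 T=2 G=5 C=5): GC 10/18 = 55.6% ✓; 3' end CG has 2 G/C ✓; longest run = 4 ✓ — passes.
Primer 2 (15 nt, A=5 T=2 G=7 C=1): GC 8/15 = 53.3% ✓; 3' end GA has 1 G/C ✓; longest run = 3 ✓ — passes.
Primer 3 (15 nt, A=3 T=3 G=7 C=2): GC 9/15 = 60.0% ✓; 3' end GG has 2 G/C ✓; longest run = 3 ✓ — passes.
Primer 4 (21 nt, A=7 T=8 G=4 C=2): GC 6/21 = 28.6%, outside 38.1–61.1% ✗; 3' end TA has 0 G/C, need ≥1 ✗; longest run = 3 ✓ — fails.

Primer 1, Primer 2 and Primer 3.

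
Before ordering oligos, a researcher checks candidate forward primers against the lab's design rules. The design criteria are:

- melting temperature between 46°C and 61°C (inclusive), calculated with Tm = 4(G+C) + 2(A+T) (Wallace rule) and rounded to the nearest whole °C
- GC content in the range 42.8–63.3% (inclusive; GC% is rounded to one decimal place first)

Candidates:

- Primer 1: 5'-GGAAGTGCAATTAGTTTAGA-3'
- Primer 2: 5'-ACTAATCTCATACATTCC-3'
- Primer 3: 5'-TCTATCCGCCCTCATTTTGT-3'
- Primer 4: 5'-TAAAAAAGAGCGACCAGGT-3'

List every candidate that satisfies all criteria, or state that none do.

Primer 1 (20 nt, A=7 T=6 G=6 C=1): Tm = 2·13 + 4·7 = 54°C ✓; GC 7/20 = 35.0%, outside 42.8–63.3% ✗ — fails.
Primer 2 (18 nt, A=6 T=6 G=0 C=6): Tm = 2·12 + 4·6 = 48°C ✓; GC 6/18 = 33.3%, outside 42.8–63.3% ✗ — fails.
Primer 3 (20 nt, A=2 T=9 G=2 C=7): Tm = 2·11 + 4·9 = 58°C ✓; GC 9/20 = 45.0% ✓ — passes.
Primer 4 (19 nt, A=9 T=2 G=5 C=3): Tm = 2·11 + 4·8 = 54°C ✓; GC 8/19 = 42.1%, outside 42.8–63.3% ✗ — fails.

Primer 3 only.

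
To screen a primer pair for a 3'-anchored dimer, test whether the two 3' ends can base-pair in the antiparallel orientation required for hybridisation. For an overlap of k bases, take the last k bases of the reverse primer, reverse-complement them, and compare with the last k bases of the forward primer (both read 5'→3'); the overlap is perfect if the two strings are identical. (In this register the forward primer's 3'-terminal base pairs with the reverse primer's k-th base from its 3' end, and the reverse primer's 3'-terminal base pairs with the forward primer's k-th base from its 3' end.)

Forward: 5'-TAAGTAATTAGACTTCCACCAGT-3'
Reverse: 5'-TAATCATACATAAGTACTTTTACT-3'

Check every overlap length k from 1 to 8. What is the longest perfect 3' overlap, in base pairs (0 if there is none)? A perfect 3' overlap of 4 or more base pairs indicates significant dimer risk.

Longest perfect overlap: 3 complementary base pairs; below the dimer-risk threshold (threshold 4).

Last 8 bases (5'→3') — forward …CCACCAGT, reverse …CTTTTACT.
Reverse complement of the reverse primer's last 8 bases: AGTAAAAG; its first k bases are the reverse complement of the reverse primer's last k bases, so a perfect k-base overlap needs the forward primer's last k bases to equal them.
Comparing (forward last k vs required): k=1: T vs A ✗; k=2: GT vs AG ✗; k=3: AGT vs AGT ✓; k=4: CAGT vs AGTA ✗; k=5: CCAGT vs AGTAA ✗; k=6: ACCAGT vs AGTAAA ✗; k=7: CACCAGT vs AGTAAAA ✗; k=8: CCACCAGT vs AGTAAAAG ✗.
Only k = 3 is perfect, so the longest perfect 3' overlap is 3.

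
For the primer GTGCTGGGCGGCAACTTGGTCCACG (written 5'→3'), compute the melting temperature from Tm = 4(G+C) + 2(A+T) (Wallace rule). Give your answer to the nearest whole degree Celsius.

Base counts: A=3, T=5, G=10, C=7 (length 25).
Tm = 2·(3+5) + 4·(10+7) = 2·8 + 4·17 = 16 + 68 = 84°C.

84°C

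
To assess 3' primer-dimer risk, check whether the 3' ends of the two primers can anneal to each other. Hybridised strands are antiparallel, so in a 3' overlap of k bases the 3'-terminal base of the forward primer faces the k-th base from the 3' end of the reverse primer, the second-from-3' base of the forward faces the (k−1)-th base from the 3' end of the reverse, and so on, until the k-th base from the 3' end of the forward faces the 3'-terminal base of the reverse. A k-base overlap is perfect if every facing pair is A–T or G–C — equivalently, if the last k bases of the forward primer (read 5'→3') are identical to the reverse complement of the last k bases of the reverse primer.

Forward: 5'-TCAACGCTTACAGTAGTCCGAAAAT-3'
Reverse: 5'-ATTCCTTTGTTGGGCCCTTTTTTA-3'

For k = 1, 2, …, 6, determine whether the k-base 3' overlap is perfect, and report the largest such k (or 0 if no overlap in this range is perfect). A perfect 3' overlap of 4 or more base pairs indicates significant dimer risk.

Longest perfect overlap: 1 complementary base pair; below the dimer-risk threshold (threshold 4).

Last 6 bases (5'→3') — forward …GAAAAT, reverse …TTTTTA.
Reverse complement of the reverse primer's last 6 bases: TAAAAA; its first k bases are the reverse complement of the reverse primer's last k bases, so a perfect k-base overlap needs the forward primer's last k bases to equal them.
Comparing (forward last k vs required): k=1: T vs T ✓; k=2: AT vs TA ✗; k=3: AAT vs TAA ✗; k=4: AAAT vs TAAA ✗; k=5: AAAAT vs TAAAA ✗; k=6: GAAAAT vs TAAAAA ✗.
Only k = 1 is perfect, so the longest perfect 3' overlap is 1.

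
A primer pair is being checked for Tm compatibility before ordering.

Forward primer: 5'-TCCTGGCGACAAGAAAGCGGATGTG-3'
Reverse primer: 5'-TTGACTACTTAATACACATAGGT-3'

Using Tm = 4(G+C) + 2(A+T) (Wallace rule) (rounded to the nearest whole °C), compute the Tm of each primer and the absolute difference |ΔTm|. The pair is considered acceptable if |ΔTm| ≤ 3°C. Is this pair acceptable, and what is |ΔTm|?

Forward: A=7 T=4 G=9 C=5 → Tm = 2·11 + 4·14 = 78°C.
Reverse: A=8 T=8 G=3 C=4 → Tm = 2·16 + 4·7 = 60°C.
|ΔTm| = |78 − 60| = 18°C, > 3°C.

|ΔTm| = 18°C; the pair is not acceptable.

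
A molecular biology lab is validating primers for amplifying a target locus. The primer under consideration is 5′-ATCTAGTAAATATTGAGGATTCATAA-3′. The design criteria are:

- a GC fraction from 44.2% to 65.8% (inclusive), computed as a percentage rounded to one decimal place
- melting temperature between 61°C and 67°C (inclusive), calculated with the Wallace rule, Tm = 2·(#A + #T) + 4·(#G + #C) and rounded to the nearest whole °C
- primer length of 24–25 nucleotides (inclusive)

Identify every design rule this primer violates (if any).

Base counts: A=11, T=9, G=4, C=2 (length 26).
GC content: GC 6/26 = 23.1%, outside 44.2–65.8% ✗
Tm: Tm = 2·20 + 4·6 = 64°C ✓
length: length 26, outside 24–25 ✗

Fails: GC content, length.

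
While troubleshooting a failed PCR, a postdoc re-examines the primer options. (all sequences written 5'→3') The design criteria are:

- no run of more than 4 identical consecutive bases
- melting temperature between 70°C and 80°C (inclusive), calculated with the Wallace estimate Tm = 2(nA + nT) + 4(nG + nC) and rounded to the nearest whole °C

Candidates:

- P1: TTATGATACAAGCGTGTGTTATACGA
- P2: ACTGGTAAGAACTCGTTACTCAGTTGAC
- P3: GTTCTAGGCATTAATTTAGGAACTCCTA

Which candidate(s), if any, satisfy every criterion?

P1, P2 and P3.

P1 (26 nt, A=8 T=9 G=6 C=3): longest run = 2 ✓; Tm = 2·17 + 4·9 = 70°C ✓ — passes.
P2 (28 nt, A=8 T=8 G=6 C=6): longest run = 2 ✓; Tm = 2·16 + 4·12 = 80°C ✓ — passes.
P3 (28 nt, A=8 T=10 G=5 C=5): longest run = 3 ✓; Tm = 2·18 + 4·10 = 76°C ✓ — passes.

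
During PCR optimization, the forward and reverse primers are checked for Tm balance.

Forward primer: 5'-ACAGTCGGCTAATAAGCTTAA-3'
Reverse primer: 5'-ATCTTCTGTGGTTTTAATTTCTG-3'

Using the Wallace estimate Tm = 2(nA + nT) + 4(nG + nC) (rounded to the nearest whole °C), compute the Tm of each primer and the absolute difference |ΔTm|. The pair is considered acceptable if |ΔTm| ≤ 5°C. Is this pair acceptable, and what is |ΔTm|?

Forward: A=8 T=5 G=4 C=4 → Tm = 2·13 + 4·8 = 58°C.
Reverse: A=3 T=13 G=4 C=3 → Tm = 2·16 + 4·7 = 60°C.
|ΔTm| = |58 − 60| = 2°C, ≤ 5°C.

|ΔTm| = 2°C; the pair is acceptable.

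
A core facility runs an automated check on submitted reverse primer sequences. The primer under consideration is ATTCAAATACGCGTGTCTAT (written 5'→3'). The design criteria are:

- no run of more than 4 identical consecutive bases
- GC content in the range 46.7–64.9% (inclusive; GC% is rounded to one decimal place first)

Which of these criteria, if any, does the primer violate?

Fails: GC content.

Base counts: A=6, T=7, G=3, C=4 (length 20).
homopolymer run: longest run = 3 ✓
GC content: GC 7/20 = 35.0%, outside 46.7–64.9% ✗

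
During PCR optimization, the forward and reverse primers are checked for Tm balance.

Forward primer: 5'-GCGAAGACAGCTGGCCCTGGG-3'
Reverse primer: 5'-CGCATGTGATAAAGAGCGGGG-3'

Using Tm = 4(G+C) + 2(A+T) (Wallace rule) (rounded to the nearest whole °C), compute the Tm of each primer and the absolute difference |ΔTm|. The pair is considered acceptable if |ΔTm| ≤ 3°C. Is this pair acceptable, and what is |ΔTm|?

Forward: A=4 T=2 G=9 C=6 → Tm = 2·6 + 4·15 = 72°C.
Reverse: A=6 T=3 G=9 C=3 → Tm = 2·9 + 4·12 = 66°C.
|ΔTm| = |72 − 66| = 6°C, > 3°C.

|ΔTm| = 6°C; the pair is not acceptable.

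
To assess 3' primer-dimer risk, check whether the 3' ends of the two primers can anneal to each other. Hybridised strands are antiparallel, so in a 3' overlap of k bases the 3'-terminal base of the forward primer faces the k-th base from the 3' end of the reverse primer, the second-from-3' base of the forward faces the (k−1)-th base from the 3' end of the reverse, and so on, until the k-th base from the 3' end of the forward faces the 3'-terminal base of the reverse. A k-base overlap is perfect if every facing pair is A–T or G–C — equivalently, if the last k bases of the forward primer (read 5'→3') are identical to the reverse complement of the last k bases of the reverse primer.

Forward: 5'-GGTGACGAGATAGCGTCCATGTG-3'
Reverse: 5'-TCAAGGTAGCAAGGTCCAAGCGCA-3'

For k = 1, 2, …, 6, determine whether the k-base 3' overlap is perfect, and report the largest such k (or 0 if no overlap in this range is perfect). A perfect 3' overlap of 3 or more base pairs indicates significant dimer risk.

Longest perfect overlap: 2 complementary base pairs; below the dimer-risk threshold (threshold 3).

Last 6 bases (5'→3') — forward …CATGTG, reverse …AGCGCA.
Reverse complement of the reverse primer's last 6 bases: TGCGCT; its first k bases are the reverse complement of the reverse primer's last k bases, so a perfect k-base overlap needs the forward primer's last k bases to equal them.
Comparing (forward last k vs required): k=1: G vs T ✗; k=2: TG vs TG ✓; k=3: GTG vs TGC ✗; k=4: TGTG vs TGCG ✗; k=5: ATGTG vs TGCGC ✗; k=6: CATGTG vs TGCGCT ✗.
Only k = 2 is perfect, so the longest perfect 3' overlap is 2.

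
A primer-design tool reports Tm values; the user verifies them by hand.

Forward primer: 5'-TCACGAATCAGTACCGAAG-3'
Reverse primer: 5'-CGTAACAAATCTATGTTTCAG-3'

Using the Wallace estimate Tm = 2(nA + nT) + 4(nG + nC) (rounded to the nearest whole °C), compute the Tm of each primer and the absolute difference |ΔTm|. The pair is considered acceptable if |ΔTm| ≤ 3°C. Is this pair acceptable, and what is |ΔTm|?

|ΔTm| = 0°C; the pair is acceptable.

Forward: A=7 T=3 G=4 C=5 → Tm = 2·10 + 4·9 = 56°C.
Reverse: A=7 T=7 G=3 C=4 → Tm = 2·14 + 4·7 = 56°C.
|ΔTm| = |56 − 56| = 0°C, ≤ 3°C.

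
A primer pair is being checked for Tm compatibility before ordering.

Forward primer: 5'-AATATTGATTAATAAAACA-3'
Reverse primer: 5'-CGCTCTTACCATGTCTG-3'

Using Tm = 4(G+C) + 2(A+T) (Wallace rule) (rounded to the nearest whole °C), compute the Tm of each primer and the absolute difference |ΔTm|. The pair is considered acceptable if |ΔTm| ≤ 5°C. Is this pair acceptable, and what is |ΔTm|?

|ΔTm| = 10°C; the pair is not acceptable.

Forward: A=11 T=6 G=1 C=1 → Tm = 2·17 + 4·2 = 42°C.
Reverse: A=2 T=6 G=3 C=6 → Tm = 2·8 + 4·9 = 52°C.
|ΔTm| = |42 − 52| = 10°C, > 5°C.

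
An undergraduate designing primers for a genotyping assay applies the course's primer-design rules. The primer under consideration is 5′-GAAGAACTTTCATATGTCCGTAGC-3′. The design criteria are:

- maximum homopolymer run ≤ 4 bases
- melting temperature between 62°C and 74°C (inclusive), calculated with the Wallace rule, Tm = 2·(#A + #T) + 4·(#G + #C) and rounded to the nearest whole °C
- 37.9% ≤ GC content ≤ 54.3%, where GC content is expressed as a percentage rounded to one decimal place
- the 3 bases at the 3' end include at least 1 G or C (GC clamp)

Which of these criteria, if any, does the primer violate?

Base counts: A=7, T=7, G=5, C=5 (length 24).
homopolymer run: longest run = 3 ✓
Tm: Tm = 2·14 + 4·10 = 68°C ✓
GC content: GC 10/24 = 41.7% ✓
GC clamp: 3' end AGC has 2 G/C ✓

Meets all criteria.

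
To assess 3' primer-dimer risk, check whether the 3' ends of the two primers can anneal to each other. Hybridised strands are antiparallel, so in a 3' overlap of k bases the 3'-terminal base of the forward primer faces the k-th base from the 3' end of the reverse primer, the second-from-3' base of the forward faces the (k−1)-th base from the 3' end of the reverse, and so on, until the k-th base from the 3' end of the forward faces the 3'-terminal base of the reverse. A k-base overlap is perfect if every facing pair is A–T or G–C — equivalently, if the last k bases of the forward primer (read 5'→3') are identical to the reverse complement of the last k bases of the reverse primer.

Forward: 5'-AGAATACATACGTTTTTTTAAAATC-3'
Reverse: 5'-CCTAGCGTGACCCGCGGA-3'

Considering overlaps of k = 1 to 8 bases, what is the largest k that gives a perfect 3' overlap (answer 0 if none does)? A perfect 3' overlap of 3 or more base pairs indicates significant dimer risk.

Longest perfect overlap: 2 complementary base pairs; below the dimer-risk threshold (threshold 3).

Last 8 bases (5'→3') — forward …TTAAAATC, reverse …CCCGCGGA.
Reverse complement of the reverse primer's last 8 bases: TCCGCGGG; its first k bases are the reverse complement of the reverse primer's last k bases, so a perfect k-base overlap needs the forward primer's last k bases to equal them.
Comparing (forward last k vs required): k=1: C vs T ✗; k=2: TC vs TC ✓; k=3: ATC vs TCC ✗; k=4: AATC vs TCCG ✗; k=5: AAATC vs TCCGC ✗; k=6: AAAATC vs TCCGCG ✗; k=7: TAAAATC vs TCCGCGG ✗; k=8: TTAAAATC vs TCCGCGGG ✗.
Only k = 2 is perfect, so the longest perfect 3' overlap is 2.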